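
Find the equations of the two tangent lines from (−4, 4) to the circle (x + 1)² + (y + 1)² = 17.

A line y − (4) = m(x − (−4)) is tangent when its distance from (−1, −1) is √17:
[m·(3) − (−5)]² = 17(m² + 1)
4m² − 15m − 4 = 0, so m = −1/4 or m = 4.
With m = −1/4: x + 4y = 12. With m = 4: 4x − y = −20.

x + 4y = 12 and 4x − y = −20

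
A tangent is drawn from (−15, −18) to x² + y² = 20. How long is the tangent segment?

With centre O = (0, 0), |OP|² = 549 and r² = 20.
Power of the point: PT² = |PO|² − r² = 529, so PT = 23.

23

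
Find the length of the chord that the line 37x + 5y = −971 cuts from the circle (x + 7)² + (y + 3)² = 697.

The distance from (−7, −3) to the line is 697/√1394, and r² = 697.
Chord = 2√(r² − d²) = 2·√(697/2) = √1394.

√1394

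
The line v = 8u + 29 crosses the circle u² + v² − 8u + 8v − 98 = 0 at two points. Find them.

From the line, v = 8u + 29. Substituting:
65u² + 520u + 975 = 0  ⟹  u² + 8u + 15 = 0
u = −3 or u = −5, giving (−3, 5) and (−5, −11).

(−5, −11) and (−3, 5)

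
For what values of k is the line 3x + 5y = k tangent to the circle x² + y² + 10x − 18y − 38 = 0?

Tangency holds when the distance from the centre (−5, 9) to the line equals the radius 12:
|3·(−5) + 5·9 − k| / √34 = 12
|k − (30)| = 12√34.

k = 30 ± 12√34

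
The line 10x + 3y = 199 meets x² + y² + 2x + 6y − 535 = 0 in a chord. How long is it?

2√109

Express y = (199 − 10x)/3 and substitute into the circle:
109x² − 4142x + 38368 = 0  ⟹  x² − 38x + 352 = 0
x = 22 or x = 16, giving (22, −7) and (16, 13).
Chord length = distance between (22, −7) and (16, 13) = √436 = 2√109.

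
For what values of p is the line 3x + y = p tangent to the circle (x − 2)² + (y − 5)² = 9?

p = 11 ± 3√10

Tangency holds when the distance from the centre (2, 5) to the line equals the radius 3:
|3·2 + 1·5 − p| / √10 = 3
|p − (11)| = 3√10.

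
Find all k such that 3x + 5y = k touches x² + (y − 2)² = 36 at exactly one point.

k = 10 ± 6√34

The line touches the circle iff its distance from (0, 2) is 6:
|3·0 + 5·2 − k| / √34 = 6
|k − (10)| = 6√34.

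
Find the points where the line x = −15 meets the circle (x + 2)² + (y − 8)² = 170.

(−15, 7) and (−15, 9)

The line gives x = −15. Substituting into the circle:
y² − 16y + 63 = 0
y = 9 or y = 7, giving (−15, 9) and (−15, 7).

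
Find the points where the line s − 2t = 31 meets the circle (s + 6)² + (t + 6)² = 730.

Substitute t = (−31 + s)/2:
5s² + 10s − 2415 = 0  ⟹  s² + 2s − 483 = 0
s = 21 or s = −23, giving (21, −5) and (−23, −27).

(−23, −27) and (21, −5)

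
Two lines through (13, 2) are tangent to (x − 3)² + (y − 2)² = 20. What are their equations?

Let a tangent through (13, 2) have slope m. Its distance from (3, 2) must equal 2√5:
(−10m − (0))² = 20(m² + 1)
4m² − 1 = 0, so m = 1/2 or m = −1/2.
With m = 1/2: x − 2y = 9. With m = −1/2: x + 2y = 17.

x − 2y = 9 and x + 2y = 17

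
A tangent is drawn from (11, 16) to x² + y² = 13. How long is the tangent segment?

2√91

The centre is (0, 0) and r = √13. The square of the distance from P to the centre is 121 + 256 = 377.
By the tangent–radius right angle, tangent length = √(|PO|² − r²) = √364 = 2√91.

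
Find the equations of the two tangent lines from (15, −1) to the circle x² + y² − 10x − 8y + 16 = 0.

y = −1 and 4x + 3y = 57

A line y − (−1) = m(x − (15)) is tangent when its distance from (5, 4) is 5:
(−10m − (5))² = 25(m² + 1)
3m² + 4m = 0, so m = 0 or m = −4/3.
Through (15, −1) these give y = −1 and 4x + 3y = 57.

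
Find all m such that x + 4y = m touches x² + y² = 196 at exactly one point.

m = ±14√17

The line touches the circle iff its distance from (0, 0) is 14:
|1·0 + 4·0 − m| / √17 = 14
|m| = 14√17.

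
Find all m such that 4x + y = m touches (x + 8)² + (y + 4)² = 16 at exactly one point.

m = −36 ± 4√17

Tangency holds when the distance from the centre (−8, −4) to the line equals the radius 4:
|4·(−8) + 1·(−4) − m| / √17 = 4
|m − (−36)| = 4√17.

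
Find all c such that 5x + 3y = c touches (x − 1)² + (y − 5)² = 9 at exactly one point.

For a tangent, require d(centre, line) = r = 3.
|5·1 + 3·5 − c| / √34 = 3
|c − (20)| = 3√34.

c = 20 ± 3√34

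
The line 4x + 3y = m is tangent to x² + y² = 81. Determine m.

m = −45 or m = 45

For a tangent, require d(centre, line) = r = 9.
|4·0 + 3·0 − m| / √25 = 9
|m| = 9·5, so m = 45 or m = −45.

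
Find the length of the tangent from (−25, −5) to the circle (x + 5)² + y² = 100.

5√13

The centre is (−5, 0) and r = 10. The square of the distance from P to the centre is 400 + 25 = 425.
The tangent meets the radius at right angles, so tangent² = |PO|² − r² = 425 − 100 = 325.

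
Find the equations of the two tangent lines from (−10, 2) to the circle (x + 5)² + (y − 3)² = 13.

3x − 2y = −34 and 2x + 3y = −14

Let a tangent through (−10, 2) have slope m. Its distance from (−5, 3) must equal √13:
(5m − (1))² = 13(m² + 1)
6m² − 5m − 6 = 0, so m = 3/2 or m = −2/3.
Through (−10, 2) these give 3x − 2y = −34 and 2x + 3y = −14.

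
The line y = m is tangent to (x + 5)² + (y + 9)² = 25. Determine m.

For a tangent, require d(centre, line) = r = 5.
|0·(−5) + 1·(−9) − m| / √1 = 5
|m − (−9)| = 5, so m = −4 or m = −14.

m = −14 or m = −4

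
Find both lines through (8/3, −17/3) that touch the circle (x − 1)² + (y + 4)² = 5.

2x − y = 11 and x − 2y = 14

Write the tangent as mx − y + (−17/3 − m·(8/3)) = 0 and set its distance from the centre to √5:
[m·(−5/3) − (5/3)]² = 5(m² + 1)
2m² − 5m + 2 = 0, so m = 2 or m = 1/2.
With m = 2: 2x − y = 11. With m = 1/2: x − 2y = 14.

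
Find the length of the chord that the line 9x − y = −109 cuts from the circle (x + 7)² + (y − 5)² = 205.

3√82

Centre (−7, 5), r² = 205. Perpendicular distance d from centre to line = |41| / √82 = 41/√82.
Half the chord is √(r² − d²) = √(369/2), so the full chord is 3√82.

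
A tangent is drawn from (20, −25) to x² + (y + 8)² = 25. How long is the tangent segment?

The centre is (0, −8) and r = 5. The square of the distance from P to the centre is 400 + 289 = 689.
The tangent meets the radius at right angles, so tangent² = |PO|² − r² = 689 − 25 = 664.

2√166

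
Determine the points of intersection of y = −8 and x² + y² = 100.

(−6, −8) and (6, −8)

From the line, y = −8. Substituting:
x² − 36 = 0
x = 6 or x = −6, giving (6, −8) and (−6, −8).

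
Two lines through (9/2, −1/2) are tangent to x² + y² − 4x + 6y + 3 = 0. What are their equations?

Let a tangent through (9/2, −1/2) have slope m. Its distance from (2, −3) must equal √10:
(−5/2m − (−5/2))² = 10(m² + 1)
3m² + 10m + 3 = 0, so m = −3 or m = −1/3.
Through (9/2, −1/2) these give 3x + y = 13 and x + 3y = 3.

3x + y = 13 and x + 3y = 3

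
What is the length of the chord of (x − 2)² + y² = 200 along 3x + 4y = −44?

Centre (2, 0), r² = 200. Perpendicular distance d from centre to line = |50| / √25 = 50/√25.
Half the chord is √(r² − d²) = √(100), so the full chord is 20.

20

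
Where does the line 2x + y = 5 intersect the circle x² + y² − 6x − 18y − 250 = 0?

From the line, y = −2x + 5. Substituting:
5x² + 10x − 315 = 0  ⟹  x² + 2x − 63 = 0
x = 7 or x = −9, giving (7, −9) and (−9, 23).

(−9, 23) and (7, −9)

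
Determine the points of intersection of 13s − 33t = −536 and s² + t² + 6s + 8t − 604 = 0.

(−26, 6) and (7, 19)

From the line, t = (536 + 13s)/33. Substituting:
1258s² + 23902s − 228956 = 0  ⟹  s² + 19s − 182 = 0
s = 7 or s = −26, giving (7, 19) and (−26, 6).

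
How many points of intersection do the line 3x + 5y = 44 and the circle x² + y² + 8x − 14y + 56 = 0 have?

Substituting the line into the circle gives 34x² + 146x + 256 = 0.
Δ = 21316 − 34816 = −13500.
No real roots: the line does not meet the circle.

0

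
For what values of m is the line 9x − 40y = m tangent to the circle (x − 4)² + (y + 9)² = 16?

m = 232 or m = 560

For a tangent, require d(centre, line) = r = 4.
|9·4 − 40·(−9) − m| / √1681 = 4
|m − (396)| = 4·41, so m = 560 or m = 232.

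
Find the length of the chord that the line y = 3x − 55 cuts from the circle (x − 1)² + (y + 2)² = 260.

2√10

Centre (1, −2), r² = 260. Perpendicular distance d from centre to line = |−50| / √10 = 50/√10.
Half the chord is √(r² − d²) = √(10), so the full chord is 2√10.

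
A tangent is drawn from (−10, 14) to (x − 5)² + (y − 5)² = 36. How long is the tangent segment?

The centre is (5, 5) and r = 6. The square of the distance from P to the centre is 225 + 81 = 306.
By the tangent–radius right angle, tangent length = √(|PO|² − r²) = √270 = 3√30.

3√30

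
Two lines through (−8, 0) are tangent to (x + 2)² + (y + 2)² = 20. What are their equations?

Let a tangent through (−8, 0) have slope m. Its distance from (−2, −2) must equal 2√5:
[m·(6) − (−2)]² = 20(m² + 1)
2m² + 3m − 2 = 0, so m = −2 or m = 1/2.
Through (−8, 0) these give 2x + y = −16 and x − 2y = −8.

2x + y = −16 and x − 2y = −8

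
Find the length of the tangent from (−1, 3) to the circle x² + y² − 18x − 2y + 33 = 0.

Centre (9, 1), r² = 49. |PO|² = (−10)² + (2)² = 104.
Power of the point: PT² = |PO|² − r² = 55, so PT = √55.

√55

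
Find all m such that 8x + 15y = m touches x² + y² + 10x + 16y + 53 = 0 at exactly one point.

m = −262 or m = −58

For a tangent, require d(centre, line) = r = 6.
|8·(−5) + 15·(−8) − m| / √289 = 6
|m − (−160)| = 6·17, so m = −58 or m = −262.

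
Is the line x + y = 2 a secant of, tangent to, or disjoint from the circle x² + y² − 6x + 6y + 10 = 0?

Substituting the line into the circle gives 2x² − 16x + 26 = 0.
Discriminant = (−16)² − 4·2·(26) = 48 > 0.
Two real roots: the line is a secant.

secant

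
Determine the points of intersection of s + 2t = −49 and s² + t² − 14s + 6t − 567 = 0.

(−13, −18) and (7, −28)

Substitute t = (−49 − s)/2:
5s² + 30s − 455 = 0  ⟹  s² + 6s − 91 = 0
s = 7 or s = −13, giving (7, −28) and (−13, −18).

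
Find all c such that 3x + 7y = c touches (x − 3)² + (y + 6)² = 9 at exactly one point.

Tangency holds when the distance from the centre (3, −6) to the line equals the radius 3:
|3·3 + 7·(−6) − c| / √58 = 3
|c − (−33)| = 3√58.

c = −33 ± 3√58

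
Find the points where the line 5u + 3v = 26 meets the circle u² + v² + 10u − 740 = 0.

(−11, 27) and (16, −18)

Express v = (26 − 5u)/3 and substitute into the circle:
34u² − 170u − 5984 = 0  ⟹  u² − 5u − 176 = 0
u = 16 or u = −11, giving (16, −18) and (−11, 27).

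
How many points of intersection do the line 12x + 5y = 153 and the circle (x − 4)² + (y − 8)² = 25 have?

Centre (4, 8), r² = 25. Distance² from centre to line = (−65)²/169 = 25.
Since d² = r², the line is tangent.

1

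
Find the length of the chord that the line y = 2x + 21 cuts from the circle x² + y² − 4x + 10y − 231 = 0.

8√5

Express y = 2x + 21 and substitute into the circle:
5x² + 100x + 420 = 0  ⟹  x² + 20x + 84 = 0
x = −6 or x = −14, giving (−6, 9) and (−14, −7).
Chord length = distance between (−6, 9) and (−14, −7) = √320 = 8√5.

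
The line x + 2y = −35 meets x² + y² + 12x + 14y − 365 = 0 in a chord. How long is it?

18√5

Centre (−6, −7), r² = 450. Perpendicular distance d from centre to line = |15| / √5 = 15/√5.
Chord = 2√(r² − d²) = 2·√(405) = 18√5.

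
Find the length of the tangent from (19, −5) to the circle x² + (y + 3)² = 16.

The centre is (0, −3) and r = 4. The square of the distance from P to the centre is 361 + 4 = 365.
Power of the point: PT² = |PO|² − r² = 349, so PT = √349.

√349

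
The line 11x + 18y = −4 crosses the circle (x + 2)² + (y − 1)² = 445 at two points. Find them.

(−20, 12) and (16, −10)

Express y = (−4 − 11x)/18 and substitute into the circle:
445x² + 1780x − 142400 = 0  ⟹  x² + 4x − 320 = 0
x = 16 or x = −20, giving (16, −10) and (−20, 12).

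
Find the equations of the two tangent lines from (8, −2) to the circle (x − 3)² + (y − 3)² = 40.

3x − y = 26 and x − 3y = 14

Let a tangent through (8, −2) have slope m. Its distance from (3, 3) must equal 2√10:
[m·(−5) − (5)]² = 40(m² + 1)
3m² − 10m + 3 = 0, so m = 3 or m = 1/3.
Through (8, −2) these give 3x − y = 26 and x − 3y = 14.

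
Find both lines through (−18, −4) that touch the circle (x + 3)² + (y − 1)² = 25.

Write the tangent as mx − y + (−4 − m·(−18)) = 0 and set its distance from the centre to 5:
(15m − (5))² = 25(m² + 1)
4m² − 3m = 0, so m = 3/4 or m = 0.
Through (−18, −4) these give 3x − 4y = −38 and y = −4.

3x − 4y = −38 and y = −4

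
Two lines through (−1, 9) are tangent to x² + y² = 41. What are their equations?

4x + 5y = 41 and 5x − 4y = −41

A line y − (9) = m(x − (−1)) is tangent when its distance from (0, 0) is √41:
(1m − (−9))² = 41(m² + 1)
20m² − 9m − 20 = 0, so m = −4/5 or m = 5/4.
With m = −4/5: 4x + 5y = 41. With m = 5/4: 5x − 4y = −41.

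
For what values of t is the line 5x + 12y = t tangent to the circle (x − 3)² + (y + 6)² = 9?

t = −96 or t = −18

Tangency holds when the distance from the centre (3, −6) to the line equals the radius 3:
|5·3 + 12·(−6) − t| / √169 = 3
|t − (−57)| = 3·13, so t = −18 or t = −96.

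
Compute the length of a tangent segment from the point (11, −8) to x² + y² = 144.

With centre O = (0, 0), |OP|² = 185 and r² = 144.
By the tangent–radius right angle, tangent length = √(|PO|² − r²) = √41.

√41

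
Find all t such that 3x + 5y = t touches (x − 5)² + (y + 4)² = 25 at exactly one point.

The line touches the circle iff its distance from (5, −4) is 5:
|3·5 + 5·(−4) − t| / √34 = 5
|t − (−5)| = 5√34.

t = −5 ± 5√34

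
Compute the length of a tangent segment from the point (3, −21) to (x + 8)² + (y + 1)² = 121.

20

Centre (−8, −1), r² = 121. |PO|² = (11)² + (−20)² = 521.
Power of the point: PT² = |PO|² − r² = 400, so PT = 20.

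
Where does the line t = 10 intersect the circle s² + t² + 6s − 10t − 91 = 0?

(−13, 10) and (7, 10)

Substitute t = 10:
s² + 6s − 91 = 0
s = 7 or s = −13, giving (7, 10) and (−13, 10).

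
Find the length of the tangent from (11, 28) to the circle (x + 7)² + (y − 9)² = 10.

15√3

The centre is (−7, 9) and r = √10. The square of the distance from P to the centre is 324 + 361 = 685.
Power of the point: PT² = |PO|² − r² = 675, so PT = 15√3.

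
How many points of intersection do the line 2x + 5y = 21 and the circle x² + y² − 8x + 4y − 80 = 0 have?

Substituting the line into the circle gives 29x² − 324x − 1139 = 0.
Δ = 104976 − (−132124) = 237100.
Two real roots: the line is a secant.

2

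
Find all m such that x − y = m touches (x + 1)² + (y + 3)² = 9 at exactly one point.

m = 2 ± 3√2

The line touches the circle iff its distance from (−1, −3) is 3:
|1·(−1) − 1·(−3) − m| / √2 = 3
|m − (2)| = 3√2.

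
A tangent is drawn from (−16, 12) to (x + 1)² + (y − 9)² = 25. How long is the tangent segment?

√209

The centre is (−1, 9) and r = 5. The square of the distance from P to the centre is 225 + 9 = 234.
Power of the point: PT² = |PO|² − r² = 209, so PT = √209.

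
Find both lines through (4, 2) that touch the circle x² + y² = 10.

x + 3y = 10 and 3x − y = 10

Let a tangent through (4, 2) have slope m. Its distance from (0, 0) must equal √10:
[m·(−4) − (−2)]² = 10(m² + 1)
3m² − 8m − 3 = 0, so m = −1/3 or m = 3.
With m = −1/3: x + 3y = 10. With m = 3: 3x − y = 10.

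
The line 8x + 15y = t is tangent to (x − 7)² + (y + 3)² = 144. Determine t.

t = −193 or t = 215

The line touches the circle iff its distance from (7, −3) is 12:
|8·7 + 15·(−3) − t| / √289 = 12
|t − (11)| = 12·17, so t = 215 or t = −193.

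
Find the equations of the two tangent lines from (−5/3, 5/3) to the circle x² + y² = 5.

2x − y = −5 and x − 2y = −5

A line y − (5/3) = m(x − (−5/3)) is tangent when its distance from (0, 0) is √5:
(5/3m − (−5/3))² = 5(m² + 1)
2m² − 5m + 2 = 0, so m = 2 or m = 1/2.
Through (−5/3, 5/3) these give 2x − y = −5 and x − 2y = −5.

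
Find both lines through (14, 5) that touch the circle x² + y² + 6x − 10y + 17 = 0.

x − 4y = −6 and x + 4y = 34

A line y − (5) = m(x − (14)) is tangent when its distance from (−3, 5) is √17:
(−17m − (0))² = 17(m² + 1)
16m² − 1 = 0, so m = 1/4 or m = −1/4.
Through (14, 5) these give x − 4y = −6 and x + 4y = 34.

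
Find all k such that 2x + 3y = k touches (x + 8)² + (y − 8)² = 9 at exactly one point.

For a tangent, require d(centre, line) = r = 3.
|2·(−8) + 3·8 − k| / √13 = 3
|k − (8)| = 3√13.

k = 8 ± 3√13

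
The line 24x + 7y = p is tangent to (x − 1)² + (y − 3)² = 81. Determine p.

Tangency holds when the distance from the centre (1, 3) to the line equals the radius 9:
|24·1 + 7·3 − p| / √625 = 9
|p − (45)| = 9·25, so p = 270 or p = −180.

p = −180 or p = 270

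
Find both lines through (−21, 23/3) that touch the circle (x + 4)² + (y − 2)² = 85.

Write the tangent as mx − y + (23/3 − m·(−21)) = 0 and set its distance from the centre to √85:
(17m − (−17/3))² = 85(m² + 1)
54m² + 51m − 14 = 0, so m = −7/6 or m = 2/9.
With m = −7/6: 7x + 6y = −101. With m = 2/9: 2x − 9y = −111.

7x + 6y = −101 and 2x − 9y = −111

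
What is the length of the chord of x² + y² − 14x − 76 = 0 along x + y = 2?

15√2

The distance from (7, 0) to the line is 5/√2, and r² = 125.
Half the chord is √(r² − d²) = √(225/2), so the full chord is 15√2.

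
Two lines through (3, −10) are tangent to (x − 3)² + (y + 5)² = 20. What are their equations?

A line y − (−10) = m(x − (3)) is tangent when its distance from (3, −5) is 2√5:
[m·(0) − (5)]² = 20(m² + 1)
4m² − 1 = 0, so m = 1/2 or m = −1/2.
Through (3, −10) these give x − 2y = 23 and x + 2y = −17.

x − 2y = 23 and x + 2y = −17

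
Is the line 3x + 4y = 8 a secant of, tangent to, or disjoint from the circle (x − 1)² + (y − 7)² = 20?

Substituting the line into the circle gives 25x² + 88x + 96 = 0.
Discriminant = (88)² − 4·25·(96) = −1856 < 0.
No real roots: the line does not meet the circle.

disjoint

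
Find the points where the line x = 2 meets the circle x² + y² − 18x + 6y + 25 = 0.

(2, −7) and (2, 1)

The line gives x = 2. Substituting into the circle:
y² + 6y − 7 = 0
y = 1 or y = −7, giving (2, 1) and (2, −7).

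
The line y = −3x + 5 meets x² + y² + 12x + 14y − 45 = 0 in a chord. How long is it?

4√10

Express y = −3x + 5 and substitute into the circle:
10x² − 60x + 50 = 0  ⟹  x² − 6x + 5 = 0
x = 5 or x = 1, giving (5, −10) and (1, 2).
Chord length = distance between (5, −10) and (1, 2) = √160 = 4√10.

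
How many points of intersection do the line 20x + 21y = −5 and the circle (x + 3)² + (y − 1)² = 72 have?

2

Centre (−3, 1), r² = 72. Distance² from centre to line = (−34)²/841 = 1156/841.
Since d² < r², the line cuts the circle twice.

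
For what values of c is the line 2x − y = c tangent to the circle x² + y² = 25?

c = ±5√5

Tangency holds when the distance from the centre (0, 0) to the line equals the radius 5:
|2·0 − 1·0 − c| / √5 = 5
|c| = 5√5.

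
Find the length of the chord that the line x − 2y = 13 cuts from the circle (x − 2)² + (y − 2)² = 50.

The distance from (2, 2) to the line is 15/√5, and r² = 50.
Half the chord is √(r² − d²) = √(5), so the full chord is 2√5.

2√5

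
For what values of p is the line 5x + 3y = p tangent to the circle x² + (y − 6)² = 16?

For a tangent, require d(centre, line) = r = 4.
|5·0 + 3·6 − p| / √34 = 4
|p − (18)| = 4√34.

p = 18 ± 4√34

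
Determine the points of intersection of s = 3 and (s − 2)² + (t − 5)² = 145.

(3, −7) and (3, 17)

The line gives s = 3. Substituting into the circle:
t² − 10t − 119 = 0
t = 17 or t = −7, giving (3, 17) and (3, −7).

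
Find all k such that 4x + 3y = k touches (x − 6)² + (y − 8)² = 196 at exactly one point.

The line touches the circle iff its distance from (6, 8) is 14:
|4·6 + 3·8 − k| / √25 = 14
|k − (48)| = 14·5, so k = 118 or k = −22.

k = −22 or k = 118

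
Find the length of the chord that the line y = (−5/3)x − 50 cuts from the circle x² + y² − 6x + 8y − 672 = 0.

The distance from (3, −4) to the line is 153/√34, and r² = 697.
Half the chord is √(r² − d²) = √(17/2), so the full chord is √34.

√34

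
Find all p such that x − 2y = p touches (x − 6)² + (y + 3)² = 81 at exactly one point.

p = 12 ± 9√5

Tangency holds when the distance from the centre (6, −3) to the line equals the radius 9:
|1·6 − 2·(−3) − p| / √5 = 9
|p − (12)| = 9√5.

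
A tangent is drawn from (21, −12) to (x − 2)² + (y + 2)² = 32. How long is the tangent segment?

Centre (2, −2), r² = 32. |PO|² = (19)² + (−10)² = 461.
Power of the point: PT² = |PO|² − r² = 429, so PT = √429.

√429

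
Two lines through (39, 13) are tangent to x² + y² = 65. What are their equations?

x − 8y = −65 and 4x − 7y = 65

Let a tangent through (39, 13) have slope m. Its distance from (0, 0) must equal √65:
[m·(−39) − (−13)]² = 65(m² + 1)
56m² − 39m + 4 = 0, so m = 1/8 or m = 4/7.
With m = 1/8: x − 8y = −65. With m = 4/7: 4x − 7y = 65.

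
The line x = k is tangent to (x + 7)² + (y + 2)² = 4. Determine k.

For a tangent, require d(centre, line) = r = 2.
|1·(−7) + 0·(−2) − k| / √1 = 2
|k − (−7)| = 2, so k = −5 or k = −9.

k = −9 or k = −5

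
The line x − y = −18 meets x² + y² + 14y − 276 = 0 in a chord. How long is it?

5√2

Centre (0, −7), r² = 325. Perpendicular distance d from centre to line = |25| / √2 = 25/√2.
Half the chord is √(r² − d²) = √(25/2), so the full chord is 5√2.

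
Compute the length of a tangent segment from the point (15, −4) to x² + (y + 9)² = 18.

2√58

The centre is (0, −9) and r = 3√2. The square of the distance from P to the centre is 225 + 25 = 250.
Power of the point: PT² = |PO|² − r² = 232, so PT = 2√58.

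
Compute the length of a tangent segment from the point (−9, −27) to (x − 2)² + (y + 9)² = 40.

9√5

With centre O = (2, −9), |OP|² = 445 and r² = 40.
Power of the point: PT² = |PO|² − r² = 405, so PT = 9√5.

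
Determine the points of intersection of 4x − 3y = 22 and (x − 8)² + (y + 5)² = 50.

Substitute y = (−22 + 4x)/3:
25x² − 200x + 175 = 0  ⟹  x² − 8x + 7 = 0
x = 7 or x = 1, giving (7, 2) and (1, −6).

(1, −6) and (7, 2)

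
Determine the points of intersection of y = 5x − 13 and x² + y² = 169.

From the line, y = 5x − 13. Substituting:
26x² − 130x = 0  ⟹  x² − 5x = 0
x = 5 or x = 0, giving (5, 12) and (0, −13).

(0, −13) and (5, 12)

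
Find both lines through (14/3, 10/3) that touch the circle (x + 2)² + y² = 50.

Write the tangent as mx − y + (10/3 − m·(14/3)) = 0 and set its distance from the centre to 5√2:
(−20/3m − (−10/3))² = 50(m² + 1)
m² + 8m + 7 = 0, so m = −1 or m = −7.
With m = −1: x + y = 8. With m = −7: 7x + y = 36.

x + y = 8 and 7x + y = 36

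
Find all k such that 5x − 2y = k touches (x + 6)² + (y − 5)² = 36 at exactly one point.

k = −40 ± 6√29

For a tangent, require d(centre, line) = r = 6.
|5·(−6) − 2·5 − k| / √29 = 6
|k − (−40)| = 6√29.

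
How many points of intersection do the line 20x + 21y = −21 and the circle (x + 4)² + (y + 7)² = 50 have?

0

d² = (20·(−4) + 21·(−7) − (−21))²/841 = 42436/841; r² = 50.
Since d² > r², the line lies outside the circle.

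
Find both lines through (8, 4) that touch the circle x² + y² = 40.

A line y − (4) = m(x − (8)) is tangent when its distance from (0, 0) is 2√10:
(−8m − (−4))² = 40(m² + 1)
3m² − 8m − 3 = 0, so m = −1/3 or m = 3.
Through (8, 4) these give x + 3y = 20 and 3x − y = 20.

x + 3y = 20 and 3x − y = 20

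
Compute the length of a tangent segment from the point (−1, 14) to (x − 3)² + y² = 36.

The centre is (3, 0) and r = 6. The square of the distance from P to the centre is 16 + 196 = 212.
The tangent meets the radius at right angles, so tangent² = |PO|² − r² = 212 − 36 = 176.

4√11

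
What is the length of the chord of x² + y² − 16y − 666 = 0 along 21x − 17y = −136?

Substitute y = (136 + 21x)/17:
730x² − 210970 = 0  ⟹  x² − 289 = 0
x = 17 or x = −17, giving (17, 29) and (−17, −13).
|(17, 29) − (−17, −13)| = √((34)² + (42)²) = 2√730.

2√730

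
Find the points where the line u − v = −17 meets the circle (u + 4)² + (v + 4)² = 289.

(−21, −4) and (−4, 13)

Substitute v = u + 17:
2u² + 50u + 168 = 0  ⟹  u² + 25u + 84 = 0
u = −4 or u = −21, giving (−4, 13) and (−21, −4).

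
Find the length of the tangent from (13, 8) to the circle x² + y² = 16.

Centre (0, 0), r² = 16. |PO|² = (13)² + (8)² = 233.
The tangent meets the radius at right angles, so tangent² = |PO|² − r² = 233 − 16 = 217.

√217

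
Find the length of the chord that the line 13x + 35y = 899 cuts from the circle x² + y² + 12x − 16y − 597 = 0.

Express y = (899 − 13x)/35 and substitute into the circle:
1394x² − 1394x − 426564 = 0  ⟹  x² − x − 306 = 0
x = 18 or x = −17, giving (18, 19) and (−17, 32).
Chord length = distance between (18, 19) and (−17, 32) = √1394 = √1394.

√1394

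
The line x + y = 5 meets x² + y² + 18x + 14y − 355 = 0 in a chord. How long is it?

23√2

The distance from (−9, −7) to the line is 21/√2, and r² = 485.
Chord = 2√(r² − d²) = 2·√(529/2) = 23√2.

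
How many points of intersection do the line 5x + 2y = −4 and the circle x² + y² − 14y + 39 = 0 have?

0

d² = (5·0 + 2·7 − (−4))²/29 = 324/29; r² = 10.
Since d² > r², the line lies outside the circle.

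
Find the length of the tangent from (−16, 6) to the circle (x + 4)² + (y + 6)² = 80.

4√13

The centre is (−4, −6) and r = 4√5. The square of the distance from P to the centre is 144 + 144 = 288.
The tangent meets the radius at right angles, so tangent² = |PO|² − r² = 288 − 80 = 208.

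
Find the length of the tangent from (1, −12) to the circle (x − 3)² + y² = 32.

With centre O = (3, 0), |OP|² = 148 and r² = 32.
By the tangent–radius right angle, tangent length = √(|PO|² − r²) = √116 = 2√29.

2√29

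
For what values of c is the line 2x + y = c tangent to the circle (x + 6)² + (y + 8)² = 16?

c = −20 ± 4√5

Tangency holds when the distance from the centre (−6, −8) to the line equals the radius 4:
|2·(−6) + 1·(−8) − c| / √5 = 4
|c − (−20)| = 4√5.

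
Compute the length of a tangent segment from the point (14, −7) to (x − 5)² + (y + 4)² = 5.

√85

Centre (5, −4), r² = 5. |PO|² = (9)² + (−3)² = 90.
Power of the point: PT² = |PO|² − r² = 85, so PT = √85.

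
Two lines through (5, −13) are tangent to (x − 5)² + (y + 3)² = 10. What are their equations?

3x + y = 2 and 3x − y = 28

A line y − (−13) = m(x − (5)) is tangent when its distance from (5, −3) is √10:
[m·(0) − (10)]² = 10(m² + 1)
m² − 9 = 0, so m = −3 or m = 3.
With m = −3: 3x + y = 2. With m = 3: 3x − y = 28.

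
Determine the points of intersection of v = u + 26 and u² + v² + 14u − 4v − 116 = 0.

From the line, v = u + 26. Substituting:
2u² + 62u + 456 = 0  ⟹  u² + 31u + 228 = 0
u = −12 or u = −19, giving (−12, 14) and (−19, 7).

(−19, 7) and (−12, 14)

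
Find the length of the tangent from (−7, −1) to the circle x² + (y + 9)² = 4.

√109

With centre O = (0, −9), |OP|² = 113 and r² = 4.
Power of the point: PT² = |PO|² − r² = 109, so PT = √109.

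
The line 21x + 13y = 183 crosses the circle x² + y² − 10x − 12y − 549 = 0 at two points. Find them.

Express y = (183 − 21x)/13 and substitute into the circle:
610x² − 6100x − 87840 = 0  ⟹  x² − 10x − 144 = 0
x = 18 or x = −8, giving (18, −15) and (−8, 27).

(−8, 27) and (18, −15)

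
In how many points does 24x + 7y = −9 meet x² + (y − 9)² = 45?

2

Substituting the line into the circle gives 625x² + 3456x + 2979 = 0.
Δ = 11943936 − 7447500 = 4496436.
Two real roots: the line is a secant.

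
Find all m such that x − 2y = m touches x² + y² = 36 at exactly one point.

The line touches the circle iff its distance from (0, 0) is 6:
|1·0 − 2·0 − m| / √5 = 6
|m| = 6√5.

m = ±6√5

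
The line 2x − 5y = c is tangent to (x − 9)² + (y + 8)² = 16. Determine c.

c = 58 ± 4√29

For a tangent, require d(centre, line) = r = 4.
|2·9 − 5·(−8) − c| / √29 = 4
|c − (58)| = 4√29.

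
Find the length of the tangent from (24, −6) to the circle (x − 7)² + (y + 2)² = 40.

√265

The centre is (7, −2) and r = 2√10. The square of the distance from P to the centre is 289 + 16 = 305.
Power of the point: PT² = |PO|² − r² = 265, so PT = √265.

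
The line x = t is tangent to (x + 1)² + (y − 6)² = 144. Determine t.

For a tangent, require d(centre, line) = r = 12.
|1·(−1) + 0·6 − t| / √1 = 12
|t − (−1)| = 12, so t = 11 or t = −13.

t = −13 or t = 11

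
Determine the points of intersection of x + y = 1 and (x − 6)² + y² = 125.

(−4, 5) and (11, −10)

From the line, y = −x + 1. Substituting:
2x² − 14x − 88 = 0  ⟹  x² − 7x − 44 = 0
x = 11 or x = −4, giving (11, −10) and (−4, 5).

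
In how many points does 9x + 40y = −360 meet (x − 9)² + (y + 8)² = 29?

2

Substituting the line into the circle gives 1681x² − 28080x + 84800 = 0.
Discriminant = (−28080)² − 4·1681·(84800) = 218291200 > 0.
Two real roots: the line is a secant.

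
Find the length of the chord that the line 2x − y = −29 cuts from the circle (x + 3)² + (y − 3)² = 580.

Express y = 2x + 29 and substitute into the circle:
5x² + 110x + 105 = 0  ⟹  x² + 22x + 21 = 0
x = −1 or x = −21, giving (−1, 27) and (−21, −13).
|(−1, 27) − (−21, −13)| = √((20)² + (40)²) = 20√5.

20√5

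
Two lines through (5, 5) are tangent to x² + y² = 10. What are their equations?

x − 3y = −10 and 3x − y = 10

Write the tangent as mx − y + (5 − m·(5)) = 0 and set its distance from the centre to √10:
(−5m − (−5))² = 10(m² + 1)
3m² − 10m + 3 = 0, so m = 1/3 or m = 3.
Through (5, 5) these give x − 3y = −10 and 3x − y = 10.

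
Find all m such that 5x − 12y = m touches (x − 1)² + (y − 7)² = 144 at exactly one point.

m = −235 or m = 77

Tangency holds when the distance from the centre (1, 7) to the line equals the radius 12:
|5·1 − 12·7 − m| / √169 = 12
|m − (−79)| = 12·13, so m = 77 or m = −235.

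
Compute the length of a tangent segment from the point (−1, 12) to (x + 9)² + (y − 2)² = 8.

Centre (−9, 2), r² = 8. |PO|² = (8)² + (10)² = 164.
By the tangent–radius right angle, tangent length = √(|PO|² − r²) = √156 = 2√39.

2√39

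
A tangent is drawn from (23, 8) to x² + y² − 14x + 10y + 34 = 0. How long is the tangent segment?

With centre O = (7, −5), |OP|² = 425 and r² = 40.
By the tangent–radius right angle, tangent length = √(|PO|² − r²) = √385.

√385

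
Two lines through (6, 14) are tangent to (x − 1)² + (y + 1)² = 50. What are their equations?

x − y = −8 and 7x + y = 56

Write the tangent as mx − y + (14 − m·(6)) = 0 and set its distance from the centre to 5√2:
(−5m − (−15))² = 50(m² + 1)
m² + 6m − 7 = 0, so m = 1 or m = −7.
With m = 1: x − y = −8. With m = −7: 7x + y = 56.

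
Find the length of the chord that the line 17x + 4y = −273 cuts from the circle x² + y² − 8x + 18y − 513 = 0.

Express y = (−273 − 17x)/4 and substitute into the circle:
305x² + 7930x + 46665 = 0  ⟹  x² + 26x + 153 = 0
x = −9 or x = −17, giving (−9, −30) and (−17, 4).
|(−9, −30) − (−17, 4)| = √((8)² + (−34)²) = 2√305.

2√305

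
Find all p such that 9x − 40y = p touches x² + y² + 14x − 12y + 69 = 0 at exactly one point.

The line touches the circle iff its distance from (−7, 6) is 4:
|9·(−7) − 40·6 − p| / √1681 = 4
|p − (−303)| = 4·41, so p = −139 or p = −467.

p = −467 or p = −139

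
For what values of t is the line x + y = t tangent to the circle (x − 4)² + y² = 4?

The line touches the circle iff its distance from (4, 0) is 2:
|1·4 + 1·0 − t| / √2 = 2
|t − (4)| = 2√2.

t = 4 ± 2√2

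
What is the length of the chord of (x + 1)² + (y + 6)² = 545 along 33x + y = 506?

From the line, y = −33x + 506. Substituting:
1090x² − 33790x + 261600 = 0  ⟹  x² − 31x + 240 = 0
x = 16 or x = 15, giving (16, −22) and (15, 11).
Chord length = distance between (16, −22) and (15, 11) = √1090 = √1090.

√1090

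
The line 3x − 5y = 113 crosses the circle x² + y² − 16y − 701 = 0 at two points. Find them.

Express y = (−113 + 3x)/5 and substitute into the circle:
34x² − 918x + 4284 = 0  ⟹  x² − 27x + 126 = 0
x = 21 or x = 6, giving (21, −10) and (6, −19).

(6, −19) and (21, −10)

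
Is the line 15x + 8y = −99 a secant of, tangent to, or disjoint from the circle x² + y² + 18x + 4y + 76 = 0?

Centre (−9, −2), r² = 9. Distance² from centre to line = (−52)²/289 = 2704/289.
Since d² > r², the line lies outside the circle.

disjoint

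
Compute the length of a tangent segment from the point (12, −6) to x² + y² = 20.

The centre is (0, 0) and r = 2√5. The square of the distance from P to the centre is 144 + 36 = 180.
Power of the point: PT² = |PO|² − r² = 160, so PT = 4√10.

4√10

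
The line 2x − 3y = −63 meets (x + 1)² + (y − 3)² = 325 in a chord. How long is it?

6√13

Centre (−1, 3), r² = 325. Perpendicular distance d from centre to line = |52| / √13 = 52/√13.
Chord = 2√(r² − d²) = 2·√(117) = 6√13.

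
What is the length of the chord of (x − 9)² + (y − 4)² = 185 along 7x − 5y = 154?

Substitute y = (−154 + 7x)/5:
74x² − 2886x + 27676 = 0  ⟹  x² − 39x + 374 = 0
x = 22 or x = 17, giving (22, 0) and (17, −7).
|(22, 0) − (17, −7)| = √((5)² + (7)²) = √74.

√74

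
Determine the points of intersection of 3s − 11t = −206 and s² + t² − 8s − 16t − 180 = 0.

(−10, 16) and (12, 22)

Substitute t = (206 + 3s)/11:
130s² − 260s − 15600 = 0  ⟹  s² − 2s − 120 = 0
s = 12 or s = −10, giving (12, 22) and (−10, 16).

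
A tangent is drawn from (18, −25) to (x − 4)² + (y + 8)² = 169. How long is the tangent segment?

With centre O = (4, −8), |OP|² = 485 and r² = 169.
By the tangent–radius right angle, tangent length = √(|PO|² − r²) = √316 = 2√79.

2√79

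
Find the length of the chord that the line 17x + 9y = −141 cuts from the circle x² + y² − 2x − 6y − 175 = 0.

Centre (1, 3), r² = 185. Perpendicular distance d from centre to line = |185| / √370 = 185/√370.
Chord = 2√(r² − d²) = 2·√(185/2) = √370.

√370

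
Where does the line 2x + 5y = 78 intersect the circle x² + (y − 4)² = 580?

(−16, 22) and (24, 6)

From the line, y = (78 − 2x)/5. Substituting:
29x² − 232x − 11136 = 0  ⟹  x² − 8x − 384 = 0
x = 24 or x = −16, giving (24, 6) and (−16, 22).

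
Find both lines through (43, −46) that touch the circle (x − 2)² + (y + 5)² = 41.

A line y − (−46) = m(x − (43)) is tangent when its distance from (2, −5) is √41:
(−41m − (41))² = 41(m² + 1)
20m² + 41m + 20 = 0, so m = −4/5 or m = −5/4.
Through (43, −46) these give 4x + 5y = −58 and 5x + 4y = 31.

4x + 5y = −58 and 5x + 4y = 31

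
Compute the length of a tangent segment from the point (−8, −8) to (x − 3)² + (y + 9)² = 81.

√41

With centre O = (3, −9), |OP|² = 122 and r² = 81.
The tangent meets the radius at right angles, so tangent² = |PO|² − r² = 122 − 81 = 41.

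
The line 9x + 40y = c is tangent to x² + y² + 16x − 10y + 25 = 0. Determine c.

Tangency holds when the distance from the centre (−8, 5) to the line equals the radius 8:
|9·(−8) + 40·5 − c| / √1681 = 8
|c − (128)| = 8·41, so c = 456 or c = −200.

c = −200 or c = 456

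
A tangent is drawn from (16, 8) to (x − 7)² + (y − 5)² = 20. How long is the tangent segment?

√70

The centre is (7, 5) and r = 2√5. The square of the distance from P to the centre is 81 + 9 = 90.
The tangent meets the radius at right angles, so tangent² = |PO|² − r² = 90 − 20 = 70.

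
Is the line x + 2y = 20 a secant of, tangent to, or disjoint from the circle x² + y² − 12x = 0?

Substituting the line into the circle gives 5x² − 88x + 400 = 0.
Discriminant = (−88)² − 4·5·(400) = −256 < 0.
No real roots: the line does not meet the circle.

disjoint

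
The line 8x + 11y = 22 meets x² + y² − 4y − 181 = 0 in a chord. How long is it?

2√185

The distance from (0, 2) to the line is 0/√185, and r² = 185.
Half the chord is √(r² − d²) = √(185), so the full chord is 2√185.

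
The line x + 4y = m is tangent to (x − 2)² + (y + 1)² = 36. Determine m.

m = −2 ± 6√17

For a tangent, require d(centre, line) = r = 6.
|1·2 + 4·(−1) − m| / √17 = 6
|m − (−2)| = 6√17.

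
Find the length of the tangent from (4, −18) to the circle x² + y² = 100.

4√15

Centre (0, 0), r² = 100. |PO|² = (4)² + (−18)² = 340.
The tangent meets the radius at right angles, so tangent² = |PO|² − r² = 340 − 100 = 240.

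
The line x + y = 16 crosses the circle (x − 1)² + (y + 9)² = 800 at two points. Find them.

(−3, 19) and (29, −13)

Express y = −x + 16 and substitute into the circle:
2x² − 52x − 174 = 0  ⟹  x² − 26x − 87 = 0
x = 29 or x = −3, giving (29, −13) and (−3, 19).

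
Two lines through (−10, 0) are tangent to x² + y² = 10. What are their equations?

x − 3y = −10 and x + 3y = −10

A line y − (0) = m(x − (−10)) is tangent when its distance from (0, 0) is √10:
[m·(10) − (0)]² = 10(m² + 1)
9m² − 1 = 0, so m = 1/3 or m = −1/3.
With m = 1/3: x − 3y = −10. With m = −1/3: x + 3y = −10.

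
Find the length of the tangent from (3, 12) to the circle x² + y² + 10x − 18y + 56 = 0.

√23

With centre O = (−5, 9), |OP|² = 73 and r² = 50.
The tangent meets the radius at right angles, so tangent² = |PO|² − r² = 73 − 50 = 23.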